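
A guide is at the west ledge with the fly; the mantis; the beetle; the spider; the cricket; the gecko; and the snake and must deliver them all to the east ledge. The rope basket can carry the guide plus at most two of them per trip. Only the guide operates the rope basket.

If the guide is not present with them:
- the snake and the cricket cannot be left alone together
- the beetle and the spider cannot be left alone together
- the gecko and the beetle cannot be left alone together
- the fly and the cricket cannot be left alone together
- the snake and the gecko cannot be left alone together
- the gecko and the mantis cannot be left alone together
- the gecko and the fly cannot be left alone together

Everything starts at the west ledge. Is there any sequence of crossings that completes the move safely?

No

Whatever the first load, the items left behind include a forbidden pair without the guide. No opening move is safe, so no plan exists.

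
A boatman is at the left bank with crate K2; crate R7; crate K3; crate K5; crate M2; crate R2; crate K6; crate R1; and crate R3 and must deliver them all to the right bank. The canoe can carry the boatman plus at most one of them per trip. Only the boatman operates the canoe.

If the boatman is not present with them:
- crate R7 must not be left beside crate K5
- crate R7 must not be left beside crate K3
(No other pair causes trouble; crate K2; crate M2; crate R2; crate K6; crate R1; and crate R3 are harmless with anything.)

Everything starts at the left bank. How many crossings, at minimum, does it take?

19

Counting alone: the boatman can take at most 1 across per trip to the right bank, so moving all 9 needs at least 9 loaded trips out, with a return between consecutive ones — at least 17 crossings.
The safety rule pushes this higher. Following every safe sequence of crossings, the most of the 9 that can be at the right bank as the canoe arrives there on crossing 17 is 8 — never all 9.
So no plan with fewer than 19 crossings exists, and this one achieves 19:
1. Boatman goes to the right bank with crate R7.
2. Boatman goes back to the left bank alone.
3. Boatman goes to the right bank with crate K2.
4. Boatman goes back to the left bank alone.
5. Boatman goes to the right bank with crate K3.
6. Boatman goes back to the left bank with crate R7.
7. Boatman goes to the right bank with crate K5.
8. Boatman goes back to the left bank alone.
9. Boatman goes to the right bank with crate M2.
10. Boatman goes back to the left bank alone.
11. Boatman goes to the right bank with crate R2.
12. Boatman goes back to the left bank alone.
13. Boatman goes to the right bank with crate K6.
14. Boatman goes back to the left bank alone.
15. Boatman goes to the right bank with crate R1.
16. Boatman goes back to the left bank alone.
17. Boatman goes to the right bank with crate R3.
18. Boatman goes back to the left bank alone.
19. Boatman goes to the right bank with crate R7.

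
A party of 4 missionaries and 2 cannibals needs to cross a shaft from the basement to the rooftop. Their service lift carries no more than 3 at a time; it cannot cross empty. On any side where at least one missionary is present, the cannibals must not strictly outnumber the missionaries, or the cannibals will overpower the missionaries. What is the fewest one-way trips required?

Counting alone: each trip to the rooftop takes at most 3 across and each return brings at least 1 back, so after t trips out (and t−1 returns) at most 3t − (t−1) of the 6 are across; that first reaches 6 at t = 3, so at least 5 crossings are needed.
The plan below uses exactly 5 crossings, so it is optimal:
1. 2 cannibals → the rooftop.  (the basement: 4M 0C; the rooftop: 0M 2C)
2. 1 cannibal ← the basement.  (the basement: 4M 1C; the rooftop: 0M 1C)
3. 2 missionaries and 1 cannibal → the rooftop.  (the basement: 2M 0C; the rooftop: 2M 2C)
4. 1 cannibal ← the basement.  (the basement: 2M 1C; the rooftop: 2M 1C)
5. 2 missionaries and 1 cannibal → the rooftop.  (the basement: 0M 0C; the rooftop: 4M 2C)

5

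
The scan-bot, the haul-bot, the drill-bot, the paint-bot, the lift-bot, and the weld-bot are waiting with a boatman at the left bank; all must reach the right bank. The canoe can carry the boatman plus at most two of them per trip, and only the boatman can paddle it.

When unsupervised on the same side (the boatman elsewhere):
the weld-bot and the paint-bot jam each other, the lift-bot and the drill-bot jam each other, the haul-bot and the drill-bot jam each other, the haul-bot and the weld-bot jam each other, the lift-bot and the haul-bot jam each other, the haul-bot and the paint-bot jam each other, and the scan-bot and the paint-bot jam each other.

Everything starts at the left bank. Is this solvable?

No

Whatever the first load, the items left behind include a forbidden pair without the boatman. No opening move is safe, so no plan exists.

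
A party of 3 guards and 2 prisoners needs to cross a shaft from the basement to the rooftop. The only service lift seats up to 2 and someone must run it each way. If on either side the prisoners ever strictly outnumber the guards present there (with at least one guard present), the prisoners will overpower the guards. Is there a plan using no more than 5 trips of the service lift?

No

Counting alone: each trip to the rooftop takes at most 2 across and each return brings at least 1 back, so after t trips out (and t−1 returns) at most 2t − (t−1) of the 5 are across; that first reaches 5 at t = 4, so at least 7 crossings are needed.
Since 5 < 7, 5 crossings cannot be enough. (The shortest complete plan in fact takes 7:)
1. 2 prisoners → the rooftop.  (the basement: 3G 0P; the rooftop: 0G 2P)
2. 1 prisoner ← the basement.  (the basement: 3G 1P; the rooftop: 0G 1P)
3. 2 guards → the rooftop.  (the basement: 1G 1P; the rooftop: 2G 1P)
4. 1 guard ← the basement.  (the basement: 2G 1P; the rooftop: 1G 1P)
5. 1 guard and 1 prisoner → the rooftop.  (the basement: 1G 0P; the rooftop: 2G 2P)
6. 1 prisoner ← the basement.  (the basement: 1G 1P; the rooftop: 2G 1P)
7. 1 guard and 1 prisoner → the rooftop.  (the basement: 0G 0P; the rooftop: 3G 2P)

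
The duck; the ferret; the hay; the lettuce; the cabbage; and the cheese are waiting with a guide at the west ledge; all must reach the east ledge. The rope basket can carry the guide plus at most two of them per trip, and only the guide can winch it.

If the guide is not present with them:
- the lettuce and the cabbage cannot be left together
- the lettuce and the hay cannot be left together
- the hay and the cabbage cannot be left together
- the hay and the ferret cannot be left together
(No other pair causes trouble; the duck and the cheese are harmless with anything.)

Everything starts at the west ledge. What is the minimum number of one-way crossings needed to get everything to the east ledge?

9

Counting alone: the guide can take at most 2 across per trip to the east ledge, so moving all 6 needs at least 3 loaded trips out, with a return between consecutive ones — at least 5 crossings.
The safety rule pushes this higher. Following every safe sequence of crossings, the most of the 6 that can be at the east ledge as the rope basket arrives there on crossings 5, 7 is 4, 5 respectively — never all 6.
So no plan with fewer than 9 crossings exists, and this one achieves 9:
1. Guide goes to the east ledge with the hay and the lettuce.
2. Guide goes back to the west ledge with the hay.
3. Guide goes to the east ledge with the duck and the hay.
4. Guide goes back to the west ledge with the hay.
5. Guide goes to the east ledge with the ferret and the hay.
6. Guide goes back to the west ledge with the hay.
7. Guide goes to the east ledge with the cheese and the hay.
8. Guide goes back to the west ledge with the hay.
9. Guide goes to the east ledge with the cabbage and the hay.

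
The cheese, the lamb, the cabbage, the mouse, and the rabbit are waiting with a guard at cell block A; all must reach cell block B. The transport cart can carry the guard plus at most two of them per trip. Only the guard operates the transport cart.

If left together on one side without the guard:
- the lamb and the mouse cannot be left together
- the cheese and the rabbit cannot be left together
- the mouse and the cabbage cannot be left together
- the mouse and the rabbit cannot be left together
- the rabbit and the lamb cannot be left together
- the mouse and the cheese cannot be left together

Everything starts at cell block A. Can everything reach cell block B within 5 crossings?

Counting alone: the guard can take at most 2 across per trip to cell block B, so moving all 5 needs at least 3 loaded trips out, with a return between consecutive ones — at least 5 crossings.
The safety rule pushes this higher. Following every safe sequence of crossings, the most of the 5 that can be at cell block B as the transport cart arrives there on crossing 5 is 4 — never all 5.
So the move cannot be finished within 5 crossings. (The shortest complete plan takes 7:)
1. Guard goes to cell block B with the mouse and the rabbit.
2. Guard goes back to cell block A with the mouse.
3. Guard goes to cell block B with the cabbage and the mouse.
4. Guard goes back to cell block A with the mouse.
5. Guard goes to cell block B with the cheese and the lamb.
6. Guard goes back to cell block A with the rabbit.
7. Guard goes to cell block B with the mouse and the rabbit.

No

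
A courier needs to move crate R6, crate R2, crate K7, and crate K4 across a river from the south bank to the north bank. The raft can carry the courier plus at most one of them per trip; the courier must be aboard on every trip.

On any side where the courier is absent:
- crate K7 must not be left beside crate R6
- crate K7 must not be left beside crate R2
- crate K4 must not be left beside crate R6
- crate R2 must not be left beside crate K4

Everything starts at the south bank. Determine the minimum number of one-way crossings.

impossible

Whatever the first load, the items left behind include a forbidden pair without the courier. No opening move is safe, so no plan exists.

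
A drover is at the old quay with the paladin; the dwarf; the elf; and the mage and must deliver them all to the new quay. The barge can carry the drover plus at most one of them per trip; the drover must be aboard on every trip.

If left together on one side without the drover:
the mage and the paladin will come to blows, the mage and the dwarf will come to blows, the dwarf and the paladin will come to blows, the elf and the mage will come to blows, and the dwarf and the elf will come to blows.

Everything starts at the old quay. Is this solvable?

Whatever the first load, the items left behind include a forbidden pair without the drover. No opening move is safe, so no plan exists.

No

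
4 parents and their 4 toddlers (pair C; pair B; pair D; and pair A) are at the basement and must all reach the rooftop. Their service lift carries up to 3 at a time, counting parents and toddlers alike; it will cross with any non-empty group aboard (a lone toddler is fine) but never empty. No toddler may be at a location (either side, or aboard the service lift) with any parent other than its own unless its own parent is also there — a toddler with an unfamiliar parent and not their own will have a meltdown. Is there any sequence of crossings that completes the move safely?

Yes

1. parent C and toddler C cross → the rooftop.
2. parent C crosses ← the basement.
3. parent B, parent C, and toddler B cross → the rooftop.
4. parent C and toddler C cross ← the basement.
5. parent A, parent C, and parent D cross → the rooftop.
6. toddler B crosses ← the basement.
7. toddler B and toddler C cross → the rooftop.
8. toddler C crosses ← the basement.
9. toddler A, toddler C, and toddler D cross → the rooftop.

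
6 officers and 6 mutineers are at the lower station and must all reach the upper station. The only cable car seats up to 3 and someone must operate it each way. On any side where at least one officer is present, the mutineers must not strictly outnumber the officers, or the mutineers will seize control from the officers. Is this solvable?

Following every safe sequence of crossings from the start, the most of the 12 that can be at the upper station as the cable car arrives there on crossings 1, 3, 5 is 3, 5, 6 respectively; the best ever achieved is 6 of 12.
From crossing 7 on, no configuration arises that was not already reachable earlier: only 17 distinct safe configurations (who is on which side, and where the cable car is) can ever be reached, none of them has everyone across, and every continuation just revisits them. They are: 0 officers + 0 mutineers across (cable car back at the start); 0 officers + 1 mutineer across (cable car there); 0 officers + 1 mutineer across (cable car back at the start); 0 officers + 2 mutineers across (cable car there); 0 officers + 2 mutineers across (cable car back at the start); 0 officers + 3 mutineers across (cable car there); 0 officers + 3 mutineers across (cable car back at the start); 0 officers + 4 mutineers across (cable car there); 0 officers + 4 mutineers across (cable car back at the start); 0 officers + 5 mutineers across (cable car there); 0 officers + 5 mutineers across (cable car back at the start); 0 officers + 6 mutineers across (cable car there); 1 officer + 1 mutineer across (cable car there); 1 officer + 1 mutineer across (cable car back at the start); 2 officers + 2 mutineers across (cable car there); 2 officers + 2 mutineers across (cable car back at the start); 3 officers + 3 mutineers across (cable car there). So no valid plan exists.

No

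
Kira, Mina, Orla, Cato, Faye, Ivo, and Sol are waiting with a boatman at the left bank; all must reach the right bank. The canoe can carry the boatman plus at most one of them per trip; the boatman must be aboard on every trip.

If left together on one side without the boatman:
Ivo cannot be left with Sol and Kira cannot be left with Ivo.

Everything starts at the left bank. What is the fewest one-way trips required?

Counting alone: the boatman can take at most 1 across per trip to the right bank, so moving all 7 needs at least 7 loaded trips out, with a return between consecutive ones — at least 13 crossings.
The safety rule pushes this higher. Following every safe sequence of crossings, the most of the 7 that can be at the right bank as the canoe arrives there on crossing 13 is 6 — never all 7.
So no plan with fewer than 15 crossings exists, and this one achieves 15:
1. Boatman goes to the right bank with Ivo.
2. Boatman goes back to the left bank alone.
3. Boatman goes to the right bank with Kira.
4. Boatman goes back to the left bank with Ivo.
5. Boatman goes to the right bank with Sol.
6. Boatman goes back to the left bank alone.
7. Boatman goes to the right bank with Mina.
8. Boatman goes back to the left bank alone.
9. Boatman goes to the right bank with Orla.
10. Boatman goes back to the left bank alone.
11. Boatman goes to the right bank with Cato.
12. Boatman goes back to the left bank alone.
13. Boatman goes to the right bank with Faye.
14. Boatman goes back to the left bank alone.
15. Boatman goes to the right bank with Ivo.

15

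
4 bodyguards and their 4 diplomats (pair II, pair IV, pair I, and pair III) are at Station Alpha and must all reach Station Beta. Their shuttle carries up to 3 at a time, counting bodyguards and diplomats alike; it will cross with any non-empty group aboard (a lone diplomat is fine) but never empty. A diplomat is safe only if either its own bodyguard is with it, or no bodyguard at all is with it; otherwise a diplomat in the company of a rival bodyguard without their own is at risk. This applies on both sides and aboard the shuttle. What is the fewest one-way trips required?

Counting alone: each trip to Station Beta takes at most 3 across and each return brings at least 1 back, so after t trips out (and t−1 returns) at most 3t − (t−1) of the 8 are across; that first reaches 8 at t = 4, so at least 7 crossings are needed.
The safety rule pushes this higher. Following every safe sequence of crossings, the most of the 8 that can be at Station Beta as the shuttle arrives there on crossing 7 is 7 — never all 8.
So no plan with fewer than 9 crossings exists, and this one achieves 9:
1. bodyguard II and diplomat II cross → Station Beta.
2. bodyguard II crosses ← Station Alpha.
3. bodyguard II, bodyguard IV, and diplomat IV cross → Station Beta.
4. bodyguard II and diplomat II cross ← Station Alpha.
5. bodyguard I, bodyguard II, and bodyguard III cross → Station Beta.
6. diplomat IV crosses ← Station Alpha.
7. diplomat II and diplomat IV cross → Station Beta.
8. diplomat II crosses ← Station Alpha.
9. diplomat I, diplomat II, and diplomat III cross → Station Beta.

9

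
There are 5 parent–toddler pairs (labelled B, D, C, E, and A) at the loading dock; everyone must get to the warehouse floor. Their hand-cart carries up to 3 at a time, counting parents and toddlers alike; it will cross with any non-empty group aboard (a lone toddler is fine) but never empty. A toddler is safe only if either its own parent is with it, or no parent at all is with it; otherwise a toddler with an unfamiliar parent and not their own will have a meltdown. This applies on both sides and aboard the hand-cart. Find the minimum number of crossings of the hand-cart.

Counting alone: each trip to the warehouse floor takes at most 3 across and each return brings at least 1 back, so after t trips out (and t−1 returns) at most 3t − (t−1) of the 10 are across; that first reaches 10 at t = 5, so at least 9 crossings are needed.
The safety rule pushes this higher. Following every safe sequence of crossings, the most of the 10 that can be at the warehouse floor as the hand-cart arrives there on crossing 9 is 9 — never all 10.
So no plan with fewer than 11 crossings exists, and this one achieves 11:
1. parent B and toddler B cross → the warehouse floor.
2. parent B crosses ← the loading dock.
3. toddler C, toddler D, and toddler E cross → the warehouse floor.
4. toddler B crosses ← the loading dock.
5. parent C, parent D, and parent E cross → the warehouse floor.
6. parent D and toddler D cross ← the loading dock.
7. parent A, parent B, and parent D cross → the warehouse floor.
8. toddler C crosses ← the loading dock.
9. toddler B and toddler D cross → the warehouse floor.
10. toddler B crosses ← the loading dock.
11. toddler A, toddler B, and toddler C cross → the warehouse floor.

11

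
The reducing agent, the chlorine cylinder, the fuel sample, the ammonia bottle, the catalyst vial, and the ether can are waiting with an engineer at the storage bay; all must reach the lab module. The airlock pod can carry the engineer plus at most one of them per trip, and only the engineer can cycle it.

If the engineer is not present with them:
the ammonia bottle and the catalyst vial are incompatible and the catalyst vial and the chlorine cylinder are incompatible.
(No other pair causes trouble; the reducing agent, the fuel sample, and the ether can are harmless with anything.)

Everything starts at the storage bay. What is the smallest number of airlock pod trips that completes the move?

13

Counting alone: the engineer can take at most 1 across per trip to the lab module, so moving all 6 needs at least 6 loaded trips out, with a return between consecutive ones — at least 11 crossings.
The safety rule pushes this higher. Following every safe sequence of crossings, the most of the 6 that can be at the lab module as the airlock pod arrives there on crossing 11 is 5 — never all 6.
So no plan with fewer than 13 crossings exists, and this one achieves 13:
1. Engineer goes to the lab module with the catalyst vial.  [the storage bay: the ammonia bottle, the chlorine cylinder, the ether can, the fuel sample, the reducing agent | the lab module: the catalyst vial]
2. Engineer goes back to the storage bay alone.  [the storage bay: the ammonia bottle, the chlorine cylinder, the ether can, the fuel sample, the reducing agent | the lab module: the catalyst vial]
3. Engineer goes to the lab module with the reducing agent.  [the storage bay: the ammonia bottle, the chlorine cylinder, the ether can, the fuel sample | the lab module: the catalyst vial, the reducing agent]
4. Engineer goes back to the storage bay alone.  [the storage bay: the ammonia bottle, the chlorine cylinder, the ether can, the fuel sample | the lab module: the catalyst vial, the reducing agent]
5. Engineer goes to the lab module with the chlorine cylinder.  [the storage bay: the ammonia bottle, the ether can, the fuel sample | the lab module: the catalyst vial, the chlorine cylinder, the reducing agent]
6. Engineer goes back to the storage bay with the catalyst vial.  [the storage bay: the ammonia bottle, the catalyst vial, the ether can, the fuel sample | the lab module: the chlorine cylinder, the reducing agent]
7. Engineer goes to the lab module with the ammonia bottle.  [the storage bay: the catalyst vial, the ether can, the fuel sample | the lab module: the ammonia bottle, the chlorine cylinder, the reducing agent]
8. Engineer goes back to the storage bay alone.  [the storage bay: the catalyst vial, the ether can, the fuel sample | the lab module: the ammonia bottle, the chlorine cylinder, the reducing agent]
9. Engineer goes to the lab module with the fuel sample.  [the storage bay: the catalyst vial, the ether can | the lab module: the ammonia bottle, the chlorine cylinder, the fuel sample, the reducing agent]
10. Engineer goes back to the storage bay alone.  [the storage bay: the catalyst vial, the ether can | the lab module: the ammonia bottle, the chlorine cylinder, the fuel sample, the reducing agent]
11. Engineer goes to the lab module with the ether can.  [the storage bay: the catalyst vial | the lab module: the ammonia bottle, the chlorine cylinder, the ether can, the fuel sample, the reducing agent]
12. Engineer goes back to the storage bay alone.  [the storage bay: the catalyst vial | the lab module: the ammonia bottle, the chlorine cylinder, the ether can, the fuel sample, the reducing agent]
13. Engineer goes to the lab module with the catalyst vial.  [the storage bay: — | the lab module: the ammonia bottle, the catalyst vial, the chlorine cylinder, the ether can, the fuel sample, the reducing agent]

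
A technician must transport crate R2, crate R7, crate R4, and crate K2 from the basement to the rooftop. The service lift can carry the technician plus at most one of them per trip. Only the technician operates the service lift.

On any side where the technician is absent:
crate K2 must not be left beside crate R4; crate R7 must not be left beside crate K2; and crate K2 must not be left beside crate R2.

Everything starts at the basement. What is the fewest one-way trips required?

Following every safe sequence of crossings from the start, the most of the 4 that can be at the rooftop as the service lift arrives there on crossings 1, 3 is 1, 2 respectively; the best ever achieved is 2 of 4.
From crossing 5 on, no configuration arises that was not already reachable earlier: only 9 distinct safe configurations (who is on which side, and where the service lift is) can ever be reached, none of them has everyone across, and every continuation just revisits them. So no valid plan exists.

impossible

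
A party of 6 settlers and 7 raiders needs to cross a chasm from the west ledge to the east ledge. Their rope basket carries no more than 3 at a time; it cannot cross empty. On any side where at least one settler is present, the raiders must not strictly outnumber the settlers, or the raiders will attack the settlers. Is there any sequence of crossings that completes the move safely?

The raiders already outnumber the settlers at the west ledge before anyone moves, so the starting position itself is disallowed.

No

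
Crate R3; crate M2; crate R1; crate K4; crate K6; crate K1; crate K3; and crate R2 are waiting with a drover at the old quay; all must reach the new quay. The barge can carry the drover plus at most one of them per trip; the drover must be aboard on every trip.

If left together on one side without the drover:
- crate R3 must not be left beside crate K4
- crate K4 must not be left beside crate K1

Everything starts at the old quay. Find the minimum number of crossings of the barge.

Counting alone: the drover can take at most 1 across per trip to the new quay, so moving all 8 needs at least 8 loaded trips out, with a return between consecutive ones — at least 15 crossings.
The safety rule pushes this higher. Following every safe sequence of crossings, the most of the 8 that can be at the new quay as the barge arrives there on crossing 15 is 7 — never all 8.
So no plan with fewer than 17 crossings exists, and this one achieves 17:
1. Drover goes to the new quay with crate K4.  [the old quay: crate K1, crate K3, crate K6, crate M2, crate R1, crate R2, crate R3 | the new quay: crate K4]
2. Drover goes back to the old quay alone.  [the old quay: crate K1, crate K3, crate K6, crate M2, crate R1, crate R2, crate R3 | the new quay: crate K4]
3. Drover goes to the new quay with crate R3.  [the old quay: crate K1, crate K3, crate K6, crate M2, crate R1, crate R2 | the new quay: crate K4, crate R3]
4. Drover goes back to the old quay with crate K4.  [the old quay: crate K1, crate K3, crate K4, crate K6, crate M2, crate R1, crate R2 | the new quay: crate R3]
5. Drover goes to the new quay with crate K1.  [the old quay: crate K3, crate K4, crate K6, crate M2, crate R1, crate R2 | the new quay: crate K1, crate R3]
6. Drover goes back to the old quay alone.  [the old quay: crate K3, crate K4, crate K6, crate M2, crate R1, crate R2 | the new quay: crate K1, crate R3]
7. Drover goes to the new quay with crate M2.  [the old quay: crate K3, crate K4, crate K6, crate R1, crate R2 | the new quay: crate K1, crate M2, crate R3]
8. Drover goes back to the old quay alone.  [the old quay: crate K3, crate K4, crate K6, crate R1, crate R2 | the new quay: crate K1, crate M2, crate R3]
9. Drover goes to the new quay with crate R1.  [the old quay: crate K3, crate K4, crate K6, crate R2 | the new quay: crate K1, crate M2, crate R1, crate R3]
10. Drover goes back to the old quay alone.  [the old quay: crate K3, crate K4, crate K6, crate R2 | the new quay: crate K1, crate M2, crate R1, crate R3]
11. Drover goes to the new quay with crate K6.  [the old quay: crate K3, crate K4, crate R2 | the new quay: crate K1, crate K6, crate M2, crate R1, crate R3]
12. Drover goes back to the old quay alone.  [the old quay: crate K3, crate K4, crate R2 | the new quay: crate K1, crate K6, crate M2, crate R1, crate R3]
13. Drover goes to the new quay with crate K3.  [the old quay: crate K4, crate R2 | the new quay: crate K1, crate K3, crate K6, crate M2, crate R1, crate R3]
14. Drover goes back to the old quay alone.  [the old quay: crate K4, crate R2 | the new quay: crate K1, crate K3, crate K6, crate M2, crate R1, crate R3]
15. Drover goes to the new quay with crate R2.  [the old quay: crate K4 | the new quay: crate K1, crate K3, crate K6, crate M2, crate R1, crate R2, crate R3]
16. Drover goes back to the old quay alone.  [the old quay: crate K4 | the new quay: crate K1, crate K3, crate K6, crate M2, crate R1, crate R2, crate R3]
17. Drover goes to the new quay with crate K4.  [the old quay: — | the new quay: crate K1, crate K3, crate K4, crate K6, crate M2, crate R1, crate R2, crate R3]

17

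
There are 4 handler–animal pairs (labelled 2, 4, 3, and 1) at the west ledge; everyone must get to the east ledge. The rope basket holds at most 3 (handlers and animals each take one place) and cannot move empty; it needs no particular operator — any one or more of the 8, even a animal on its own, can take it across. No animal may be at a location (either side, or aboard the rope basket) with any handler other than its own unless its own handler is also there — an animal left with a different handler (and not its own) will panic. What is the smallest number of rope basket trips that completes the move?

Counting alone: each trip to the east ledge takes at most 3 across and each return brings at least 1 back, so after t trips out (and t−1 returns) at most 3t − (t−1) of the 8 are across; that first reaches 8 at t = 4, so at least 7 crossings are needed.
The safety rule pushes this higher. Following every safe sequence of crossings, the most of the 8 that can be at the east ledge as the rope basket arrives there on crossing 7 is 7 — never all 8.
So no plan with fewer than 9 crossings exists, and this one achieves 9:
1. animal 2 and handler 2 cross → the east ledge.
2. handler 2 crosses ← the west ledge.
3. animal 4, handler 2, and handler 4 cross → the east ledge.
4. animal 2 and handler 2 cross ← the west ledge.
5. handler 1, handler 2, and handler 3 cross → the east ledge.
6. animal 4 crosses ← the west ledge.
7. animal 2 and animal 4 cross → the east ledge.
8. animal 2 crosses ← the west ledge.
9. animal 1, animal 2, and animal 3 cross → the east ledge.

9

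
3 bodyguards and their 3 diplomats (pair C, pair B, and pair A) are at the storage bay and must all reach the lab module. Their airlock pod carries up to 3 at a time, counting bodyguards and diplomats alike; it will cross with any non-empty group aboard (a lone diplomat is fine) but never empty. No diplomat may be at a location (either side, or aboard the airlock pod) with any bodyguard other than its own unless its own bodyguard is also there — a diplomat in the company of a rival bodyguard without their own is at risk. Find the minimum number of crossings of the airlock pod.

Counting alone: each trip to the lab module takes at most 3 across and each return brings at least 1 back, so after t trips out (and t−1 returns) at most 3t − (t−1) of the 6 are across; that first reaches 6 at t = 3, so at least 5 crossings are needed.
The plan below uses exactly 5 crossings, so it is optimal:
1. bodyguard C and diplomat C cross → the lab module.
2. bodyguard C crosses ← the storage bay.
3. bodyguard A, bodyguard B, and bodyguard C cross → the lab module.
4. diplomat C crosses ← the storage bay.
5. diplomat A, diplomat B, and diplomat C cross → the lab module.

5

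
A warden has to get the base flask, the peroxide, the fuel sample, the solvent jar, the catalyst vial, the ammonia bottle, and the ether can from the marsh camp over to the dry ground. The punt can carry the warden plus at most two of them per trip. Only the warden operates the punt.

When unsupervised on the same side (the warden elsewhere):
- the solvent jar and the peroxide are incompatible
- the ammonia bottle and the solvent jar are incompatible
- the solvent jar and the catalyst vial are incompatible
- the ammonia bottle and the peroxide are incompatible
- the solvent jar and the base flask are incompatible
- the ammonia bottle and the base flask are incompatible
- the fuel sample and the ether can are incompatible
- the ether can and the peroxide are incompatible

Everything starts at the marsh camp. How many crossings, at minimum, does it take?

impossible

Whatever the first load, the items left behind include a forbidden pair without the warden. No opening move is safe, so no plan exists.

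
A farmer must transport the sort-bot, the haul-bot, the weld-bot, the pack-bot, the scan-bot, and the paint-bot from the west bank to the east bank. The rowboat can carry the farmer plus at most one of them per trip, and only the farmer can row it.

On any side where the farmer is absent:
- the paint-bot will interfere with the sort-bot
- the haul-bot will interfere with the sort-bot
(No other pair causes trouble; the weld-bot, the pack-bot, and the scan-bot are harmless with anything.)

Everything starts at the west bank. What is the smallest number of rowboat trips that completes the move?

Counting alone: the farmer can take at most 1 across per trip to the east bank, so moving all 6 needs at least 6 loaded trips out, with a return between consecutive ones — at least 11 crossings.
The safety rule pushes this higher. Following every safe sequence of crossings, the most of the 6 that can be at the east bank as the rowboat arrives there on crossing 11 is 5 — never all 6.
So no plan with fewer than 13 crossings exists, and this one achieves 13:
1. Farmer goes to the east bank with the sort-bot.
2. Farmer goes back to the west bank alone.
3. Farmer goes to the east bank with the haul-bot.
4. Farmer goes back to the west bank with the sort-bot.
5. Farmer goes to the east bank with the paint-bot.
6. Farmer goes back to the west bank alone.
7. Farmer goes to the east bank with the weld-bot.
8. Farmer goes back to the west bank alone.
9. Farmer goes to the east bank with the pack-bot.
10. Farmer goes back to the west bank alone.
11. Farmer goes to the east bank with the scan-bot.
12. Farmer goes back to the west bank alone.
13. Farmer goes to the east bank with the sort-bot.

13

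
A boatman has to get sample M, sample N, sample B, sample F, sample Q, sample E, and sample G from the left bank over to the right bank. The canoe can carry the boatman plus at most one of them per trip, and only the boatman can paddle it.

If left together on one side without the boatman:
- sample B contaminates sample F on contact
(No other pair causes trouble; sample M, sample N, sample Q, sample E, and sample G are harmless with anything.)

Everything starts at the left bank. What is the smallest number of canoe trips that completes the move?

Counting alone: the boatman can take at most 1 across per trip to the right bank, so moving all 7 needs at least 7 loaded trips out, with a return between consecutive ones — at least 13 crossings.
The plan below uses exactly 13 crossings, so it is optimal:
1. Boatman goes to the right bank with sample B.
2. Boatman goes back to the left bank alone.
3. Boatman goes to the right bank with sample M.
4. Boatman goes back to the left bank alone.
5. Boatman goes to the right bank with sample N.
6. Boatman goes back to the left bank alone.
7. Boatman goes to the right bank with sample Q.
8. Boatman goes back to the left bank alone.
9. Boatman goes to the right bank with sample E.
10. Boatman goes back to the left bank alone.
11. Boatman goes to the right bank with sample G.
12. Boatman goes back to the left bank alone.
13. Boatman goes to the right bank with sample F.

13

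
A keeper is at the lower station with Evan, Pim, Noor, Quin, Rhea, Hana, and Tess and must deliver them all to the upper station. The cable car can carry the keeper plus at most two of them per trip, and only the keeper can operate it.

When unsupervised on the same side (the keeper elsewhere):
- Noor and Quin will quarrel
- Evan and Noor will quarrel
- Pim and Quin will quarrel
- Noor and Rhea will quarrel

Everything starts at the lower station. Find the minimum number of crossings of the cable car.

Counting alone: the keeper can take at most 2 across per trip to the upper station, so moving all 7 needs at least 4 loaded trips out, with a return between consecutive ones — at least 7 crossings.
The plan below uses exactly 7 crossings, so it is optimal:
1. Keeper goes to the upper station with Noor and Pim.
2. Keeper goes back to the lower station alone.
3. Keeper goes to the upper station with Hana and Tess.
4. Keeper goes back to the lower station alone.
5. Keeper goes to the upper station with Evan and Rhea.
6. Keeper goes back to the lower station with Noor.
7. Keeper goes to the upper station with Noor and Quin.

7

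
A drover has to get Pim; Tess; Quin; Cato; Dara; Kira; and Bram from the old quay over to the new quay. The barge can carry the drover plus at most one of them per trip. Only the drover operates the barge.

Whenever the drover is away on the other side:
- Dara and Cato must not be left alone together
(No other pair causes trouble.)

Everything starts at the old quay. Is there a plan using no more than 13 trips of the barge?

Yes — this plan uses 13 crossings (≤ 13):
1. Drover goes to the new quay with Cato.  [the old quay: Bram, Dara, Kira, Pim, Quin, Tess | the new quay: Cato]
2. Drover goes back to the old quay alone.  [the old quay: Bram, Dara, Kira, Pim, Quin, Tess | the new quay: Cato]
3. Drover goes to the new quay with Pim.  [the old quay: Bram, Dara, Kira, Quin, Tess | the new quay: Cato, Pim]
4. Drover goes back to the old quay alone.  [the old quay: Bram, Dara, Kira, Quin, Tess | the new quay: Cato, Pim]
5. Drover goes to the new quay with Tess.  [the old quay: Bram, Dara, Kira, Quin | the new quay: Cato, Pim, Tess]
6. Drover goes back to the old quay alone.  [the old quay: Bram, Dara, Kira, Quin | the new quay: Cato, Pim, Tess]
7. Drover goes to the new quay with Quin.  [the old quay: Bram, Dara, Kira | the new quay: Cato, Pim, Quin, Tess]
8. Drover goes back to the old quay alone.  [the old quay: Bram, Dara, Kira | the new quay: Cato, Pim, Quin, Tess]
9. Drover goes to the new quay with Kira.  [the old quay: Bram, Dara | the new quay: Cato, Kira, Pim, Quin, Tess]
10. Drover goes back to the old quay alone.  [the old quay: Bram, Dara | the new quay: Cato, Kira, Pim, Quin, Tess]
11. Drover goes to the new quay with Bram.  [the old quay: Dara | the new quay: Bram, Cato, Kira, Pim, Quin, Tess]
12. Drover goes back to the old quay alone.  [the old quay: Dara | the new quay: Bram, Cato, Kira, Pim, Quin, Tess]
13. Drover goes to the new quay with Dara.  [the old quay: — | the new quay: Bram, Cato, Dara, Kira, Pim, Quin, Tess]

Yes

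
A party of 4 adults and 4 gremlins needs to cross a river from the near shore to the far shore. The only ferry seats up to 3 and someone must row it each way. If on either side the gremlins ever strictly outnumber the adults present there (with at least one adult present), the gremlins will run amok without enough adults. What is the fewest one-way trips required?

Counting alone: each trip to the far shore takes at most 3 across and each return brings at least 1 back, so after t trips out (and t−1 returns) at most 3t − (t−1) of the 8 are across; that first reaches 8 at t = 4, so at least 7 crossings are needed.
The safety rule pushes this higher. Following every safe sequence of crossings, the most of the 8 that can be at the far shore as the ferry arrives there on crossing 7 is 7 — never all 8.
So no plan with fewer than 9 crossings exists, and this one achieves 9:
1. 2 gremlins → the far shore.  (the near shore: 4A 2G; the far shore: 0A 2G)
2. 1 gremlin ← the near shore.  (the near shore: 4A 3G; the far shore: 0A 1G)
3. 3 gremlins → the far shore.  (the near shore: 4A 0G; the far shore: 0A 4G)
4. 1 gremlin ← the near shore.  (the near shore: 4A 1G; the far shore: 0A 3G)
5. 3 adults → the far shore.  (the near shore: 1A 1G; the far shore: 3A 3G)
6. 1 adult and 1 gremlin ← the near shore.  (the near shore: 2A 2G; the far shore: 2A 2G)
7. 2 adults → the far shore.  (the near shore: 0A 2G; the far shore: 4A 2G)
8. 1 gremlin ← the near shore.  (the near shore: 0A 3G; the far shore: 4A 1G)
9. 3 gremlins → the far shore.  (the near shore: 0A 0G; the far shore: 4A 4G)

9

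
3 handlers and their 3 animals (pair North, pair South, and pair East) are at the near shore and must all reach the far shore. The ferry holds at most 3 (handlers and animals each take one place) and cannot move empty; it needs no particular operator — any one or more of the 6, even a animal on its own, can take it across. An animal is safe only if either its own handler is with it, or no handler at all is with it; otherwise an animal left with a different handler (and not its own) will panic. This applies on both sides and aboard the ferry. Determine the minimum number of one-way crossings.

5

Counting alone: each trip to the far shore takes at most 3 across and each return brings at least 1 back, so after t trips out (and t−1 returns) at most 3t − (t−1) of the 6 are across; that first reaches 6 at t = 3, so at least 5 crossings are needed.
The plan below uses exactly 5 crossings, so it is optimal:
1. animal North and handler North cross → the far shore.
2. handler North crosses ← the near shore.
3. handler East, handler North, and handler South cross → the far shore.
4. animal North crosses ← the near shore.
5. animal East, animal North, and animal South cross → the far shore.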